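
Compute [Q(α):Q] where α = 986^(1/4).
[Q(α):Q] = 4

α is a root of x^4 - 986. By Eisenstein's criterion at the prime p = 2 (which divides the constant term 986 but p^2 = 4 does not, since 986 is squarefree), x^4 - 986 is irreducible over Q. Hence [Q(α):Q] = 4.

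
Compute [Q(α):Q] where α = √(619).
[Q(α):Q] = 2

[Q(α):Q] equals the degree of the minimal polynomial of α. Here α^2 = 619 and x^2 - 619 is irreducible (d = 619 is squarefree, ≠ 1, hence not a square), so deg(m_α) = 2. Thus [Q(α):Q] = 2.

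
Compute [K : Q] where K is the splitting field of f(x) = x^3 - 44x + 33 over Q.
[K : Q] = 6

By the rational root test, any rational root of the monic integer polynomial f(x) = x^3 - 44x + 33 must be an integer dividing the constant term 33, i.e. one of ±{1, 3, 11, 33}. Evaluating: f(1) = -10, f(-1) = 76, f(3) = -72, f(-3) = 138, f(11) = 880, f(-11) = -814, f(33) = 34518, f(-33) = -34452; none is 0, so f has no rational root and is therefore irreducible over Q (a cubic with no linear factor over a field is irreducible). For an irreducible cubic, the Galois group is A_3 or S_3 according as the discriminant disc(f) = -4a^3 - 27b^2 = -4·(-44)^3 - 27·(33)^2 = 311333 is or is not a square in Q. Here disc(f) = 311333 is not a perfect square in Q, so the Galois group of f over Q is not contained in A_3 and must be all of S_3. The splitting field has degree |S_3| = 6 over Q, so [K : Q] = 6.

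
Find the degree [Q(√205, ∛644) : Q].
[Q(√205, ∛644) : Q] = 6

Let L = Q(√205, ∛644). Since Q(√205) ⊂ L and [Q(√205):Q] = 2, the tower law gives 2 | [L:Q]. Likewise Q(∛644) ⊂ L with [Q(∛644):Q] = 3 (because 644 is not a perfect cube), so 3 | [L:Q]. As gcd(2,3) = 1, [L:Q] is divisible by 6. Conversely L is generated over Q by √205 and ∛644, so [L:Q] ≤ 2·3 = 6. Therefore [Q(√205, ∛644) : Q] = 6.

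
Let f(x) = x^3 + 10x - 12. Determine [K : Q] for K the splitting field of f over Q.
[K : Q] = 6

By the rational root test, any rational root of the monic integer polynomial f(x) = x^3 + 10x - 12 must be an integer dividing the constant term -12, i.e. one of ±{1, 2, 3, 4, 6, 12}. Evaluating: f(1) = -1, f(-1) = -23, f(2) = 16, f(-2) = -40, f(3) = 45, f(-3) = -69, f(4) = 92, f(-4) = -116, f(6) = 264, f(-6) = -288, f(12) = 1836, f(-12) = -1860; none is 0, so f has no rational root and is therefore irreducible over Q (a cubic with no linear factor over a field is irreducible). For an irreducible cubic, the Galois group is A_3 or S_3 according as the discriminant disc(f) = -4a^3 - 27b^2 = -4·(10)^3 - 27·(-12)^2 = -7888 is or is not a square in Q. Here disc(f) = -7888 is not a perfect square in Q, so the Galois group of f over Q is not contained in A_3 and must be all of S_3. The splitting field has degree |S_3| = 6 over Q, so [K : Q] = 6.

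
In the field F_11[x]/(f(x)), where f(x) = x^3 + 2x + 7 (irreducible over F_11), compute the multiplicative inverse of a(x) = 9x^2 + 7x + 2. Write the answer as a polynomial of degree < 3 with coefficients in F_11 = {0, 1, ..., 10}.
a(x)^(-1) ≡ 7x^2 + 6x + 9 (mod f(x))

Since f is irreducible over F_11, F_11[x]/(f) is a field and a(x) ≠ 0 has an inverse. Apply the extended Euclidean algorithm to f(x) and a(x) in F_11[x]: f(x) = (5x + 1)·a(x) + (7x + 5);  a(x) = (6x + 3)·(7x + 5) + (9). The last nonzero remainder is the constant 9 = gcd(f, a) in F_11. Back-substituting through the division chain expresses 9 = s(x)·a(x) + t(x)·f(x) with s(x) ≡ 8x^2 + 10x + 4 (mod f), so (8x^2 + 10x + 4)·a(x) ≡ 9 (mod f). Multiplying by 9^(-1) ≡ 5 in F_11 gives a(x)^(-1) ≡ 5·(8x^2 + 10x + 4) ≡ 7x^2 + 6x + 9 (mod f). Check: (9x^2 + 7x + 2)·(7x^2 + 6x + 9) = 8x^4 + 4x^3 + 5x^2 + 9x + 7 ≡ 1 (mod x^3 + 2x + 7).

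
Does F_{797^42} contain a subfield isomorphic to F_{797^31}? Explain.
No: F_{797^31} is not a subfield of F_{797^42}

F_{p^m} embeds in F_{p^n} iff m | n. Here 31 ∤ 42 (since 42 = 1·31 + 11 with remainder 11 ≠ 0), so F_{797^31} is not a subfield of F_{797^42}. Equivalently: if it were, the tower law would give 31 = [F_{797^31}:F_797] dividing [F_{797^42}:F_797] = 42, contradiction.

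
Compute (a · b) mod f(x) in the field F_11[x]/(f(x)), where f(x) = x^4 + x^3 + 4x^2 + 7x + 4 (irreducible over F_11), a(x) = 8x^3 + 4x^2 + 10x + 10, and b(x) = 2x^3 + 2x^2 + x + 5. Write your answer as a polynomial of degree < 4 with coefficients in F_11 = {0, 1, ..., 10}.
a · b ≡ 9x^3 + 8x^2 + 5x + 7 (mod f(x))

Multiply in F_11[x]: a(x)·b(x) = (8x^3 + 4x^2 + 10x + 10)·(2x^3 + 2x^2 + x + 5) = 5x^6 + 2x^5 + 3x^4 + 7x^3 + 6x^2 + 5x + 6. This has degree ≥ 4, so divide by f(x) over F_11: 5x^6 + 2x^5 + 3x^4 + 7x^3 + 6x^2 + 5x + 6 = (5x^2 + 8x + 8)·(x^4 + x^3 + 4x^2 + 7x + 4) + (9x^3 + 8x^2 + 5x + 7). Hence a·b ≡ 9x^3 + 8x^2 + 5x + 7 (mod f). (F_11[x]/(f) is a field with 11^4 = 14641 elements since f is irreducible of degree 4.)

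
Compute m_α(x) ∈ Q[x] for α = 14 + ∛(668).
m_α(x) = x^3 - 42x^2 + 588x - 3412

Set β = α - 14 = ∛(668), so β^3 = 668. Then (α - 14)^3 - 668 = 0, i.e. α is a root of g(x) = (x - 14)^3 - 668 = x^3 - 42x^2 + 588x - 3412. Since g(x) = h(x - 14) where h(x) = x^3 - 668, and h is irreducible over Q (because 668 is not a perfect cube, so h has no rational root, and a monic cubic with no rational root is irreducible), g is also irreducible (irreducibility is preserved under the substitution x → x - 14). Hence m_α(x) = x^3 - 42x^2 + 588x - 3412.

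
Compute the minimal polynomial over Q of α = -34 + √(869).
m_α(x) = x^2 + 68x + 287

From α + 34 = √(869), squaring gives (α + 34)^2 = 869, i.e. α^2 + 68α + 1156 = 869, so α^2 + 68α + 287 = 0. The discriminant of x^2 + 68x + 287 is (68)^2 - 4·(287) = 4624 - 1148 = 3476, and 4·(869) is not a perfect square in Q since 869 is squarefree and ≠ 1. Hence x^2 + 68x + 287 is irreducible over Q and is the minimal polynomial of α.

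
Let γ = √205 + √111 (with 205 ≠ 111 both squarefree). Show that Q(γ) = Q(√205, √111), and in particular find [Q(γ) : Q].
[Q(γ) : Q] = 4 (equivalently, Q(γ) = Q(√205, √111))

Obviously Q(γ) ⊆ Q(√205, √111), and [Q(√205, √111):Q] = 4 (since 205, 111 are distinct squarefree integers > 1 with 22755 not a perfect square). To show equality we compute the minimal polynomial of γ. From γ = √205 + √111: γ^2 = 205 + 2√(22755) + 111 = 316 + 2√(22755), so γ^2 - 316 = 2√(22755); squaring, (γ^2 - 316)^2 = 4·22755, i.e. γ^4 - 632γ^2 + 99856 - 91020 = 0, i.e. γ^4 - 632γ^2 + 8836 = 0. So γ is a root of x^4 - 632x^2 + 8836. This polynomial is irreducible over Q: it has no rational root (each ±√205 ± √111 is irrational), and any factorization into two quadratics over Q would force √(22755) ∈ Q (pairing opposite roots) or √205, √111 ∈ Q (other pairings), all impossible. Hence [Q(γ):Q] = 4 = [Q(√205, √111):Q], so Q(γ) = Q(√205, √111).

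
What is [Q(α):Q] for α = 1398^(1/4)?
[Q(α):Q] = 4

α is a root of x^4 - 1398. By Eisenstein's criterion at the prime p = 2 (which divides the constant term 1398 but p^2 = 4 does not, since 1398 is squarefree), x^4 - 1398 is irreducible over Q. Hence [Q(α):Q] = 4.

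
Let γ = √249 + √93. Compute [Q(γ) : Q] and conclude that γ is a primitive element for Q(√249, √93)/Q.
[Q(γ) : Q] = 4 (equivalently, Q(γ) = Q(√249, √93))

Obviously Q(γ) ⊆ Q(√249, √93), and [Q(√249, √93):Q] = 4 (since 249, 93 are distinct squarefree integers > 1 with 23157 not a perfect square). To show equality we compute the minimal polynomial of γ. From γ = √249 + √93: γ^2 = 249 + 2√(23157) + 93 = 342 + 2√(23157), so γ^2 - 342 = 2√(23157); squaring, (γ^2 - 342)^2 = 4·23157, i.e. γ^4 - 684γ^2 + 116964 - 92628 = 0, i.e. γ^4 - 684γ^2 + 24336 = 0. So γ is a root of x^4 - 684x^2 + 24336. This polynomial is irreducible over Q: it has no rational root (each ±√249 ± √93 is irrational), and any factorization into two quadratics over Q would force √(23157) ∈ Q (pairing opposite roots) or √249, √93 ∈ Q (other pairings), all impossible. Hence [Q(γ):Q] = 4 = [Q(√249, √93):Q], so Q(γ) = Q(√249, √93).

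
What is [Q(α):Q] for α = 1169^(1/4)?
[Q(α):Q] = 4

α is a root of x^4 - 1169. By Eisenstein's criterion at the prime p = 7 (which divides the constant term 1169 but p^2 = 49 does not, since 1169 is squarefree), x^4 - 1169 is irreducible over Q. Hence [Q(α):Q] = 4.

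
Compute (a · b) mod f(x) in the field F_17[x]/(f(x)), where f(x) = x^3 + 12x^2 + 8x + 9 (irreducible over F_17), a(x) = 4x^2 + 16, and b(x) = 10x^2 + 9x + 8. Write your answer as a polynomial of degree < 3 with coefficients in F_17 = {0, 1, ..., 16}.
a · b ≡ 15x^2 + 4x + 10 (mod f(x))

Multiply in F_17[x]: a(x)·b(x) = (4x^2 + 16)·(10x^2 + 9x + 8) = 6x^4 + 2x^3 + 5x^2 + 8x + 9. This has degree ≥ 3, so divide by f(x) over F_17: 6x^4 + 2x^3 + 5x^2 + 8x + 9 = (6x + 15)·(x^3 + 12x^2 + 8x + 9) + (15x^2 + 4x + 10). Hence a·b ≡ 15x^2 + 4x + 10 (mod f). (F_17[x]/(f) is a field with 17^3 = 4913 elements since f is irreducible of degree 3.)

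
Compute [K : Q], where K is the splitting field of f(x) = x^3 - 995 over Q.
[K : Q] = 6

The roots of x^3 - 995 are ∛995, ω∛995, ω^2∛995 where ω = e^(2πi/3) is a primitive cube root of unity, so K = Q(∛995, ω). Now [Q(∛995):Q] = 3 (since 995 is not a perfect cube, x^3 - 995 is irreducible) and [Q(ω):Q] = 2. Both 2 and 3 divide [K:Q], and [K:Q] ≤ 3·2 = 6, so [K:Q] = 6. (Equivalently: Q(∛995) ⊂ R but ω ∉ R, so [K : Q(∛995)] = 2.)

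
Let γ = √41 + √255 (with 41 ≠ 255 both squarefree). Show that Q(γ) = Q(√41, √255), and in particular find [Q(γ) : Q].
[Q(γ) : Q] = 4 (equivalently, Q(γ) = Q(√41, √255))

Obviously Q(γ) ⊆ Q(√41, √255), and [Q(√41, √255):Q] = 4 (since 41, 255 are distinct squarefree integers > 1 with 10455 not a perfect square). To show equality we compute the minimal polynomial of γ. From γ = √41 + √255: γ^2 = 41 + 2√(10455) + 255 = 296 + 2√(10455), so γ^2 - 296 = 2√(10455); squaring, (γ^2 - 296)^2 = 4·10455, i.e. γ^4 - 592γ^2 + 87616 - 41820 = 0, i.e. γ^4 - 592γ^2 + 45796 = 0. So γ is a root of x^4 - 592x^2 + 45796. This polynomial is irreducible over Q: it has no rational root (each ±√41 ± √255 is irrational), and any factorization into two quadratics over Q would force √(10455) ∈ Q (pairing opposite roots) or √41, √255 ∈ Q (other pairings), all impossible. Hence [Q(γ):Q] = 4 = [Q(√41, √255):Q], so Q(γ) = Q(√41, √255).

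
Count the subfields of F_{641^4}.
F_{641^4} has 3 subfields

The subfields of F_{p^n} are exactly the fields F_{p^d} for d | n (each is the fixed field of the unique index-d subgroup of Gal(F_{p^n}/F_p) ≅ Z/nZ). The divisors of n = 4 are {1, 2, 4}, giving 3 subfields: F_{641^1}, F_{641^2}, F_{641^4}.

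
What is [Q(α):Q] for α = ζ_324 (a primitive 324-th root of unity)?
[Q(α):Q] = 108

The minimal polynomial of ζ_324 over Q is the 324-th cyclotomic polynomial Φ_324(x), which is irreducible over Q and has degree φ(324) = 108. Hence [Q(α):Q] = φ(324) = 108.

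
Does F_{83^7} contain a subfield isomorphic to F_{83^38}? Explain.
No: F_{83^38} is not a subfield of F_{83^7}

F_{p^m} embeds in F_{p^n} iff m | n. Here 38 ∤ 7 (since 7 = 0·38 + 7 with remainder 7 ≠ 0), so F_{83^38} is not a subfield of F_{83^7}. Equivalently: if it were, the tower law would give 38 = [F_{83^38}:F_83] dividing [F_{83^7}:F_83] = 7, contradiction.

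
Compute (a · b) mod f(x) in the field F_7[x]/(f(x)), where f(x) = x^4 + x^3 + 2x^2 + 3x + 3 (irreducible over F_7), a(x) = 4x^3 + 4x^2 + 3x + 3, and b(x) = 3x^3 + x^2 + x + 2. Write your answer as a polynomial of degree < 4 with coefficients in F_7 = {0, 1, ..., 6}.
a · b ≡ 5x^3 + 2x^2 + 2x + 4 (mod f(x))

Multiply in F_7[x]: a(x)·b(x) = (4x^3 + 4x^2 + 3x + 3)·(3x^3 + x^2 + x + 2) = 5x^6 + 2x^5 + 3x^4 + 3x^3 + 2x + 6. This has degree ≥ 4, so divide by f(x) over F_7: 5x^6 + 2x^5 + 3x^4 + 3x^3 + 2x + 6 = (5x^2 + 4x + 3)·(x^4 + x^3 + 2x^2 + 3x + 3) + (5x^3 + 2x^2 + 2x + 4). Hence a·b ≡ 5x^3 + 2x^2 + 2x + 4 (mod f). (F_7[x]/(f) is a field with 7^4 = 2401 elements since f is irreducible of degree 4.)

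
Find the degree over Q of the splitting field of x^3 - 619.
[K : Q] = 6

The roots of x^3 - 619 are ∛619, ω∛619, ω^2∛619 where ω = e^(2πi/3) is a primitive cube root of unity, so K = Q(∛619, ω). Now [Q(∛619):Q] = 3 (since 619 is not a perfect cube, x^3 - 619 is irreducible) and [Q(ω):Q] = 2. Both 2 and 3 divide [K:Q], and [K:Q] ≤ 3·2 = 6, so [K:Q] = 6. (Equivalently: Q(∛619) ⊂ R but ω ∉ R, so [K : Q(∛619)] = 2.)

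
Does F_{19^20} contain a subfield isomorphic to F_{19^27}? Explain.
No: F_{19^27} is not a subfield of F_{19^20}

F_{p^m} embeds in F_{p^n} iff m | n. Here 27 ∤ 20 (since 20 = 0·27 + 20 with remainder 20 ≠ 0), so F_{19^27} is not a subfield of F_{19^20}. Equivalently: if it were, the tower law would give 27 = [F_{19^27}:F_19] dividing [F_{19^20}:F_19] = 20, contradiction.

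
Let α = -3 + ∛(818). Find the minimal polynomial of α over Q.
m_α(x) = x^3 + 9x^2 + 27x - 791

Set β = α + 3 = ∛(818), so β^3 = 818. Then (α + 3)^3 - 818 = 0, i.e. α is a root of g(x) = (x + 3)^3 - 818 = x^3 + 9x^2 + 27x - 791. Since g(x) = h(x + 3) where h(x) = x^3 - 818, and h is irreducible over Q (because 818 is not a perfect cube, so h has no rational root, and a monic cubic with no rational root is irreducible), g is also irreducible (irreducibility is preserved under the substitution x → x + 3). Hence m_α(x) = x^3 + 9x^2 + 27x - 791.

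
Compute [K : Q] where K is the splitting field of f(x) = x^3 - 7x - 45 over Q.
[K : Q] = 6

By the rational root test, any rational root of the monic integer polynomial f(x) = x^3 - 7x - 45 must be an integer dividing the constant term -45, i.e. one of ±{1, 3, 5, 9, 15, 45}. Evaluating: f(1) = -51, f(-1) = -39, f(3) = -39, f(-3) = -51, f(5) = 45, f(-5) = -135, f(9) = 621, f(-9) = -711, f(15) = 3225, f(-15) = -3315, f(45) = 90765, f(-45) = -90855; none is 0, so f has no rational root and is therefore irreducible over Q (a cubic with no linear factor over a field is irreducible). For an irreducible cubic, the Galois group is A_3 or S_3 according as the discriminant disc(f) = -4a^3 - 27b^2 = -4·(-7)^3 - 27·(-45)^2 = -53303 is or is not a square in Q. Here disc(f) = -53303 is not a perfect square in Q, so the Galois group of f over Q is not contained in A_3 and must be all of S_3. The splitting field has degree |S_3| = 6 over Q, so [K : Q] = 6.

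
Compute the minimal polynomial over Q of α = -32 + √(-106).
m_α(x) = x^2 + 64x + 1130

From α + 32 = √(-106), squaring gives (α + 32)^2 = -106, i.e. α^2 + 64α + 1024 = -106, so α^2 + 64α + 1130 = 0. The discriminant of x^2 + 64x + 1130 is (64)^2 - 4·(1130) = 4096 - 4520 = -424, and 4·(-106) is not a perfect square in Q since -106 is squarefree and ≠ 1. Hence x^2 + 64x + 1130 is irreducible over Q and is the minimal polynomial of α.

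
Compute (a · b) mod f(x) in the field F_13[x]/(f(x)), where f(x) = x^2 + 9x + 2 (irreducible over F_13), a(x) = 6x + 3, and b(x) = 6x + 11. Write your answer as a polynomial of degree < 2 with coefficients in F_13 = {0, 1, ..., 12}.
a · b ≡ 7x (mod f(x))

Multiply in F_13[x]: a(x)·b(x) = (6x + 3)·(6x + 11) = 10x^2 + 6x + 7. This has degree ≥ 2, so divide by f(x) over F_13: 10x^2 + 6x + 7 = (10)·(x^2 + 9x + 2) + (7x). Hence a·b ≡ 7x (mod f). (F_13[x]/(f) is a field with 13^2 = 169 elements since f is irreducible of degree 2.)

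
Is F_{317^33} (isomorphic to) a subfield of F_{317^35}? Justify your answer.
No: F_{317^33} is not a subfield of F_{317^35}

F_{p^m} embeds in F_{p^n} iff m | n. Here 33 ∤ 35 (since 35 = 1·33 + 2 with remainder 2 ≠ 0), so F_{317^33} is not a subfield of F_{317^35}. Equivalently: if it were, the tower law would give 33 = [F_{317^33}:F_317] dividing [F_{317^35}:F_317] = 35, contradiction.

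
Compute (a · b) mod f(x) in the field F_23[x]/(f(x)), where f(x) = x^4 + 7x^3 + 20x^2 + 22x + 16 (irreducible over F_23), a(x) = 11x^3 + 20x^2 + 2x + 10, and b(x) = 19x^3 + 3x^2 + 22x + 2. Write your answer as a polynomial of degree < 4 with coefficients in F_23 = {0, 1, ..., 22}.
a · b ≡ 11x^3 + 17x^2 + 18x + 3 (mod f(x))

Multiply in F_23[x]: a(x)·b(x) = (11x^3 + 20x^2 + 2x + 10)·(19x^3 + 3x^2 + 22x + 2) = 2x^6 + 22x^5 + 18x^4 + 14x^3 + 22x^2 + 17x + 20. This has degree ≥ 4, so divide by f(x) over F_23: 2x^6 + 22x^5 + 18x^4 + 14x^3 + 22x^2 + 17x + 20 = (2x^2 + 8x + 14)·(x^4 + 7x^3 + 20x^2 + 22x + 16) + (11x^3 + 17x^2 + 18x + 3). Hence a·b ≡ 11x^3 + 17x^2 + 18x + 3 (mod f). (F_23[x]/(f) is a field with 23^4 = 279841 elements since f is irreducible of degree 4.)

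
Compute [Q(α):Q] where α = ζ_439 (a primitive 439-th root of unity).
[Q(α):Q] = 438

The minimal polynomial of ζ_439 over Q is the 439-th cyclotomic polynomial Φ_439(x), which is irreducible over Q and has degree φ(439) = 438. Hence [Q(α):Q] = φ(439) = 438.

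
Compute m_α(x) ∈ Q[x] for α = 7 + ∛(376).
m_α(x) = x^3 - 21x^2 + 147x - 719

Set β = α - 7 = ∛(376), so β^3 = 376. Then (α - 7)^3 - 376 = 0, i.e. α is a root of g(x) = (x - 7)^3 - 376 = x^3 - 21x^2 + 147x - 719. Since g(x) = h(x - 7) where h(x) = x^3 - 376, and h is irreducible over Q (because 376 is not a perfect cube, so h has no rational root, and a monic cubic with no rational root is irreducible), g is also irreducible (irreducibility is preserved under the substitution x → x - 7). Hence m_α(x) = x^3 - 21x^2 + 147x - 719.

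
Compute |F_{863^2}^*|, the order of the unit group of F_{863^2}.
|F_{863^2}^*| = 744768

F_{863^2} has 863^2 = 744769 elements; its multiplicative group consists of all nonzero elements, so |F_{863^2}^*| = 744769 - 1 = 744768. (It is cyclic since any finite subgroup of the multiplicative group of a field is cyclic.)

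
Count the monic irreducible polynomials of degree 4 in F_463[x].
There are 11488463448 monic irreducible polynomials of degree 4 over F_463

Each element of F_{463^4} that lies in no proper subfield is a root of exactly one monic irreducible of degree 4 over F_463, and each such polynomial has 4 distinct roots in F_{463^4}. By Möbius inversion the count is N_463(4) = (1/4) Σ_{d|4} μ(4/d) · 463^d = (1/4)(μ(4)·463^1 + μ(2)·463^2 + μ(1)·463^4) = 45953853792/4 = 11488463448.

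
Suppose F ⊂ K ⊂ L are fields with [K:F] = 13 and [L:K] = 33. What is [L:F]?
[L:F] = 429

The tower law says that for any tower of field extensions F ⊂ K ⊂ L with finite degrees, [L:F] = [L:K] · [K:F]. Here this gives [L:F] = 33 · 13 = 429.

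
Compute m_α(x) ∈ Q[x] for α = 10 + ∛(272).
m_α(x) = x^3 - 30x^2 + 300x - 1272

Set β = α - 10 = ∛(272), so β^3 = 272. Then (α - 10)^3 - 272 = 0, i.e. α is a root of g(x) = (x - 10)^3 - 272 = x^3 - 30x^2 + 300x - 1272. Since g(x) = h(x - 10) where h(x) = x^3 - 272, and h is irreducible over Q (because 272 is not a perfect cube, so h has no rational root, and a monic cubic with no rational root is irreducible), g is also irreducible (irreducibility is preserved under the substitution x → x - 10). Hence m_α(x) = x^3 - 30x^2 + 300x - 1272.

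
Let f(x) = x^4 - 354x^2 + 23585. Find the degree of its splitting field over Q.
[K : Q] = 4

Solving the quadratic in x^2: x^2 = (354 ± √(354^2 - 4·23585))/2 = (354 ± √30976)/2 = (354 ± 176)/2, giving x^2 = 265 or x^2 = 89. So f(x) = (x^2 - 265)(x^2 - 89) and the roots of f are ±√265, ±√89. Hence the splitting field is K = Q(√265, √89). Since 265 and 89 are distinct squarefree integers > 1, their product 23585 is not a perfect square, so √89 ∉ Q(√265). By the tower law [K:Q] = [Q(√265,√89):Q(√265)] · [Q(√265):Q] = 2 · 2 = 4.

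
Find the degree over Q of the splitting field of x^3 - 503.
[K : Q] = 6

The roots of x^3 - 503 are ∛503, ω∛503, ω^2∛503 where ω = e^(2πi/3) is a primitive cube root of unity, so K = Q(∛503, ω). Now [Q(∛503):Q] = 3 (since 503 is not a perfect cube, x^3 - 503 is irreducible) and [Q(ω):Q] = 2. Both 2 and 3 divide [K:Q], and [K:Q] ≤ 3·2 = 6, so [K:Q] = 6. (Equivalently: Q(∛503) ⊂ R but ω ∉ R, so [K : Q(∛503)] = 2.)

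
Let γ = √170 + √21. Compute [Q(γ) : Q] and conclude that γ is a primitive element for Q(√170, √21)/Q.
[Q(γ) : Q] = 4 (equivalently, Q(γ) = Q(√170, √21))

Obviously Q(γ) ⊆ Q(√170, √21), and [Q(√170, √21):Q] = 4 (since 170, 21 are distinct squarefree integers > 1 with 3570 not a perfect square). To show equality we compute the minimal polynomial of γ. From γ = √170 + √21: γ^2 = 170 + 2√(3570) + 21 = 191 + 2√(3570), so γ^2 - 191 = 2√(3570); squaring, (γ^2 - 191)^2 = 4·3570, i.e. γ^4 - 382γ^2 + 36481 - 14280 = 0, i.e. γ^4 - 382γ^2 + 22201 = 0. So γ is a root of x^4 - 382x^2 + 22201. This polynomial is irreducible over Q: it has no rational root (each ±√170 ± √21 is irrational), and any factorization into two quadratics over Q would force √(3570) ∈ Q (pairing opposite roots) or √170, √21 ∈ Q (other pairings), all impossible. Hence [Q(γ):Q] = 4 = [Q(√170, √21):Q], so Q(γ) = Q(√170, √21).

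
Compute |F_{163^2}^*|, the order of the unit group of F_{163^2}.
|F_{163^2}^*| = 26568

F_{163^2} has 163^2 = 26569 elements; its multiplicative group consists of all nonzero elements, so |F_{163^2}^*| = 26569 - 1 = 26568. (It is cyclic since any finite subgroup of the multiplicative group of a field is cyclic.)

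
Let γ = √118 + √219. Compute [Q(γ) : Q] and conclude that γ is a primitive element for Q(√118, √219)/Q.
[Q(γ) : Q] = 4 (equivalently, Q(γ) = Q(√118, √219))

Obviously Q(γ) ⊆ Q(√118, √219), and [Q(√118, √219):Q] = 4 (since 118, 219 are distinct squarefree integers > 1 with 25842 not a perfect square). To show equality we compute the minimal polynomial of γ. From γ = √118 + √219: γ^2 = 118 + 2√(25842) + 219 = 337 + 2√(25842), so γ^2 - 337 = 2√(25842); squaring, (γ^2 - 337)^2 = 4·25842, i.e. γ^4 - 674γ^2 + 113569 - 103368 = 0, i.e. γ^4 - 674γ^2 + 10201 = 0. So γ is a root of x^4 - 674x^2 + 10201. This polynomial is irreducible over Q: it has no rational root (each ±√118 ± √219 is irrational), and any factorization into two quadratics over Q would force √(25842) ∈ Q (pairing opposite roots) or √118, √219 ∈ Q (other pairings), all impossible. Hence [Q(γ):Q] = 4 = [Q(√118, √219):Q], so Q(γ) = Q(√118, √219).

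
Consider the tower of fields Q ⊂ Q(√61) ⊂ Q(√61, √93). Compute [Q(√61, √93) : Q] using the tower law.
[Q(√61, √93) : Q] = 4

[Q(√61):Q] = 2 (min poly x^2 - 61, irreducible since 61 is squarefree > 1). For the top step, suppose √93 ∈ Q(√61), say √93 = c + d√61 with c, d ∈ Q. Squaring: 93 = c^2 + 61d^2 + 2cd√61. Since √61 ∉ Q this forces 2cd = 0. If d = 0 then √93 = c ∈ Q, contradicting 93 squarefree > 1. If c = 0 then 93 = 61d^2, so 61·93 = (61d)^2 is a perfect square in Q — but 61·93 = 5673 is not a perfect square (since 61 and 93 are distinct squarefree integers). Contradiction. Hence √93 ∉ Q(√61), so x^2 - 93 stays irreducible over Q(√61) and [Q(√61, √93) : Q(√61)] = 2. By the tower law, [Q(√61, √93) : Q] = 2 · 2 = 4.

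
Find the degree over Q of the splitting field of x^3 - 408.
[K : Q] = 6

The roots of x^3 - 408 are ∛408, ω∛408, ω^2∛408 where ω = e^(2πi/3) is a primitive cube root of unity, so K = Q(∛408, ω). Now [Q(∛408):Q] = 3 (since 408 is not a perfect cube, x^3 - 408 is irreducible) and [Q(ω):Q] = 2. Both 2 and 3 divide [K:Q], and [K:Q] ≤ 3·2 = 6, so [K:Q] = 6. (Equivalently: Q(∛408) ⊂ R but ω ∉ R, so [K : Q(∛408)] = 2.)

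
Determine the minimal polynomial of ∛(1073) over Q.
m_α(x) = x^3 - 1073

α satisfies α^3 = 1073, so x^3 - 1073 annihilates α. By the rational root test, a rational root p/q (in lowest terms) of x^3 - 1073 would satisfy p^3 = 1073 q^3, forcing q = 1 and p^3 = 1073; but 1073 is not a perfect cube, contradiction. A monic cubic over Q with no rational root is irreducible (any nontrivial factorization would include a linear factor). Hence x^3 - 1073 is the minimal polynomial of α, and in particular [Q(α):Q] = 3.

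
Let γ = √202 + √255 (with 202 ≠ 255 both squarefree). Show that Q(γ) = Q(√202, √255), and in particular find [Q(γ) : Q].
[Q(γ) : Q] = 4 (equivalently, Q(γ) = Q(√202, √255))

Obviously Q(γ) ⊆ Q(√202, √255), and [Q(√202, √255):Q] = 4 (since 202, 255 are distinct squarefree integers > 1 with 51510 not a perfect square). To show equality we compute the minimal polynomial of γ. From γ = √202 + √255: γ^2 = 202 + 2√(51510) + 255 = 457 + 2√(51510), so γ^2 - 457 = 2√(51510); squaring, (γ^2 - 457)^2 = 4·51510, i.e. γ^4 - 914γ^2 + 208849 - 206040 = 0, i.e. γ^4 - 914γ^2 + 2809 = 0. So γ is a root of x^4 - 914x^2 + 2809. This polynomial is irreducible over Q: it has no rational root (each ±√202 ± √255 is irrational), and any factorization into two quadratics over Q would force √(51510) ∈ Q (pairing opposite roots) or √202, √255 ∈ Q (other pairings), all impossible. Hence [Q(γ):Q] = 4 = [Q(√202, √255):Q], so Q(γ) = Q(√202, √255).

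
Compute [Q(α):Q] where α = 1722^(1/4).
[Q(α):Q] = 4

α is a root of x^4 - 1722. By Eisenstein's criterion at the prime p = 2 (which divides the constant term 1722 but p^2 = 4 does not, since 1722 is squarefree), x^4 - 1722 is irreducible over Q. Hence [Q(α):Q] = 4.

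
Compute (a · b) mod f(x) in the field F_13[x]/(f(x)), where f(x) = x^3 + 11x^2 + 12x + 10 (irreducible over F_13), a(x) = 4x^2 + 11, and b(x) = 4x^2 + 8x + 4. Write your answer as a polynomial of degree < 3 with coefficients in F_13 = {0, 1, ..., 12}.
a · b ≡ 9x^2 + 5x + 2 (mod f(x))

Multiply in F_13[x]: a(x)·b(x) = (4x^2 + 11)·(4x^2 + 8x + 4) = 3x^4 + 6x^3 + 8x^2 + 10x + 5. This has degree ≥ 3, so divide by f(x) over F_13: 3x^4 + 6x^3 + 8x^2 + 10x + 5 = (3x + 12)·(x^3 + 11x^2 + 12x + 10) + (9x^2 + 5x + 2). Hence a·b ≡ 9x^2 + 5x + 2 (mod f). (F_13[x]/(f) is a field with 13^3 = 2197 elements since f is irreducible of degree 3.)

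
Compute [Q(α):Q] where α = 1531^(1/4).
[Q(α):Q] = 4

α is a root of x^4 - 1531. By Eisenstein's criterion at the prime p = 1531 (which divides the constant term 1531 but p^2 = 2343961 does not, since 1531 is squarefree), x^4 - 1531 is irreducible over Q. Hence [Q(α):Q] = 4.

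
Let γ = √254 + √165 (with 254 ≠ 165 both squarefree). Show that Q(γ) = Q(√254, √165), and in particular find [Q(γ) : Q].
[Q(γ) : Q] = 4 (equivalently, Q(γ) = Q(√254, √165))

Obviously Q(γ) ⊆ Q(√254, √165), and [Q(√254, √165):Q] = 4 (since 254, 165 are distinct squarefree integers > 1 with 41910 not a perfect square). To show equality we compute the minimal polynomial of γ. From γ = √254 + √165: γ^2 = 254 + 2√(41910) + 165 = 419 + 2√(41910), so γ^2 - 419 = 2√(41910); squaring, (γ^2 - 419)^2 = 4·41910, i.e. γ^4 - 838γ^2 + 175561 - 167640 = 0, i.e. γ^4 - 838γ^2 + 7921 = 0. So γ is a root of x^4 - 838x^2 + 7921. This polynomial is irreducible over Q: it has no rational root (each ±√254 ± √165 is irrational), and any factorization into two quadratics over Q would force √(41910) ∈ Q (pairing opposite roots) or √254, √165 ∈ Q (other pairings), all impossible. Hence [Q(γ):Q] = 4 = [Q(√254, √165):Q], so Q(γ) = Q(√254, √165).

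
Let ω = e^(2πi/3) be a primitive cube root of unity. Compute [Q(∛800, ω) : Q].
[Q(∛800, ω) : Q] = 6

[Q(∛800):Q] = 3 (min poly x^3 - 800, irreducible since 800 is not a perfect cube). [Q(ω):Q] = 2 (min poly x^2 + x + 1). Since Q(∛800) ⊂ R and ω ∉ R, we have ω ∉ Q(∛800), so x^2 + x + 1 remains irreducible over Q(∛800) and [Q(∛800, ω) : Q(∛800)] = 2. By the tower law, [Q(∛800, ω) : Q] = 3 · 2 = 6. (In fact Q(∛800, ω) is the splitting field of x^3 - 800 over Q.)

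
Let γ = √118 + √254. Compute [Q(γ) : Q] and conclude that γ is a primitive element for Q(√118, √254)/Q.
[Q(γ) : Q] = 4 (equivalently, Q(γ) = Q(√118, √254))

Obviously Q(γ) ⊆ Q(√118, √254), and [Q(√118, √254):Q] = 4 (since 118, 254 are distinct squarefree integers > 1 with 29972 not a perfect square). To show equality we compute the minimal polynomial of γ. From γ = √118 + √254: γ^2 = 118 + 2√(29972) + 254 = 372 + 2√(29972), so γ^2 - 372 = 2√(29972); squaring, (γ^2 - 372)^2 = 4·29972, i.e. γ^4 - 744γ^2 + 138384 - 119888 = 0, i.e. γ^4 - 744γ^2 + 18496 = 0. So γ is a root of x^4 - 744x^2 + 18496. This polynomial is irreducible over Q: it has no rational root (each ±√118 ± √254 is irrational), and any factorization into two quadratics over Q would force √(29972) ∈ Q (pairing opposite roots) or √118, √254 ∈ Q (other pairings), all impossible. Hence [Q(γ):Q] = 4 = [Q(√118, √254):Q], so Q(γ) = Q(√118, √254).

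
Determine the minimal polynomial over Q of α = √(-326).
m_α(x) = x^2 + 326

α satisfies α^2 + 326 = 0, so x^2 + 326 annihilates α. Since d = -326 is squarefree and ≠ 1, it is not a perfect square in Q, so x^2 + 326 has no rational root and is therefore irreducible over Q (a degree-2 polynomial over a field is irreducible iff it has no root). Hence m_α(x) = x^2 + 326.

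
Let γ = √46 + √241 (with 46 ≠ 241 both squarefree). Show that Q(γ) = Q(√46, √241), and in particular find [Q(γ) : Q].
[Q(γ) : Q] = 4 (equivalently, Q(γ) = Q(√46, √241))

Obviously Q(γ) ⊆ Q(√46, √241), and [Q(√46, √241):Q] = 4 (since 46, 241 are distinct squarefree integers > 1 with 11086 not a perfect square). To show equality we compute the minimal polynomial of γ. From γ = √46 + √241: γ^2 = 46 + 2√(11086) + 241 = 287 + 2√(11086), so γ^2 - 287 = 2√(11086); squaring, (γ^2 - 287)^2 = 4·11086, i.e. γ^4 - 574γ^2 + 82369 - 44344 = 0, i.e. γ^4 - 574γ^2 + 38025 = 0. So γ is a root of x^4 - 574x^2 + 38025. This polynomial is irreducible over Q: it has no rational root (each ±√46 ± √241 is irrational), and any factorization into two quadratics over Q would force √(11086) ∈ Q (pairing opposite roots) or √46, √241 ∈ Q (other pairings), all impossible. Hence [Q(γ):Q] = 4 = [Q(√46, √241):Q], so Q(γ) = Q(√46, √241).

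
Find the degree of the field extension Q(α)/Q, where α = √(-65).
[Q(α):Q] = 2

[Q(α):Q] equals the degree of the minimal polynomial of α. Here α^2 = -65 and x^2 + 65 is irreducible (d = -65 is squarefree, ≠ 1, hence not a square), so deg(m_α) = 2. Thus [Q(α):Q] = 2.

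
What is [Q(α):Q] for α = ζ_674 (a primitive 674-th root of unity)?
[Q(α):Q] = 336

The minimal polynomial of ζ_674 over Q is the 674-th cyclotomic polynomial Φ_674(x), which is irreducible over Q and has degree φ(674) = 336. Hence [Q(α):Q] = φ(674) = 336.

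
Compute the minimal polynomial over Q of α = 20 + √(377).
m_α(x) = x^2 - 40x + 23

From α - 20 = √(377), squaring gives (α - 20)^2 = 377, i.e. α^2 - 40α + 400 = 377, so α^2 - 40α + 23 = 0. The discriminant of x^2 - 40x + 23 is (-40)^2 - 4·(23) = 1600 - 92 = 1508, and 4·(377) is not a perfect square in Q since 377 is squarefree and ≠ 1. Hence x^2 - 40x + 23 is irreducible over Q and is the minimal polynomial of α.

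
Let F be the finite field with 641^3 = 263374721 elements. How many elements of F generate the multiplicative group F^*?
There are φ(263374720) = 90298368 primitive elements

F_q^* is cyclic of order q - 1 = 263374720. A cyclic group of order m has exactly φ(m) generators. Here m = 263374720 = 2^7 · 5 · 7 · 58789, so the number of primitive elements is φ(263374720) = 90298368.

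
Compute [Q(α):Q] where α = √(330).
[Q(α):Q] = 2

[Q(α):Q] equals the degree of the minimal polynomial of α. Here α^2 = 330 and x^2 - 330 is irreducible (d = 330 is squarefree, ≠ 1, hence not a square), so deg(m_α) = 2. Thus [Q(α):Q] = 2.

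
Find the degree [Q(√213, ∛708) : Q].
[Q(√213, ∛708) : Q] = 6

Let L = Q(√213, ∛708). Since Q(√213) ⊂ L and [Q(√213):Q] = 2, the tower law gives 2 | [L:Q]. Likewise Q(∛708) ⊂ L with [Q(∛708):Q] = 3 (because 708 is not a perfect cube), so 3 | [L:Q]. As gcd(2,3) = 1, [L:Q] is divisible by 6. Conversely L is generated over Q by √213 and ∛708, so [L:Q] ≤ 2·3 = 6. Therefore [Q(√213, ∛708) : Q] = 6.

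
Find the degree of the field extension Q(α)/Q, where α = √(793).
[Q(α):Q] = 2

[Q(α):Q] equals the degree of the minimal polynomial of α. Here α^2 = 793 and x^2 - 793 is irreducible (d = 793 is squarefree, ≠ 1, hence not a square), so deg(m_α) = 2. Thus [Q(α):Q] = 2.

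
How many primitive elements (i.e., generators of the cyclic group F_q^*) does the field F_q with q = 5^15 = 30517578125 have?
There are φ(30517578124) = 13154400000 primitive elements

F_q^* is cyclic of order q - 1 = 30517578124. A cyclic group of order m has exactly φ(m) generators. Here m = 30517578124 = 2^2 · 11 · 31 · 71 · 181 · 1741, so the number of primitive elements is φ(30517578124) = 13154400000.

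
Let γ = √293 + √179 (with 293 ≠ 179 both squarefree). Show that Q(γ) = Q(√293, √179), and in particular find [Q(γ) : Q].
[Q(γ) : Q] = 4 (equivalently, Q(γ) = Q(√293, √179))

Obviously Q(γ) ⊆ Q(√293, √179), and [Q(√293, √179):Q] = 4 (since 293, 179 are distinct squarefree integers > 1 with 52447 not a perfect square). To show equality we compute the minimal polynomial of γ. From γ = √293 + √179: γ^2 = 293 + 2√(52447) + 179 = 472 + 2√(52447), so γ^2 - 472 = 2√(52447); squaring, (γ^2 - 472)^2 = 4·52447, i.e. γ^4 - 944γ^2 + 222784 - 209788 = 0, i.e. γ^4 - 944γ^2 + 12996 = 0. So γ is a root of x^4 - 944x^2 + 12996. This polynomial is irreducible over Q: it has no rational root (each ±√293 ± √179 is irrational), and any factorization into two quadratics over Q would force √(52447) ∈ Q (pairing opposite roots) or √293, √179 ∈ Q (other pairings), all impossible. Hence [Q(γ):Q] = 4 = [Q(√293, √179):Q], so Q(γ) = Q(√293, √179).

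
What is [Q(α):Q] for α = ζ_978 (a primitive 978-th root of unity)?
[Q(α):Q] = 324

The minimal polynomial of ζ_978 over Q is the 978-th cyclotomic polynomial Φ_978(x), which is irreducible over Q and has degree φ(978) = 324. Hence [Q(α):Q] = φ(978) = 324.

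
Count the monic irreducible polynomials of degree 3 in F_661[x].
There are 96268040 monic irreducible polynomials of degree 3 over F_661

Each element of F_{661^3} that lies in no proper subfield is a root of exactly one monic irreducible of degree 3 over F_661, and each such polynomial has 3 distinct roots in F_{661^3}. By Möbius inversion the count is N_661(3) = (1/3) Σ_{d|3} μ(3/d) · 661^d = (1/3)(μ(3)·661^1 + μ(1)·661^3) = 288804120/3 = 96268040.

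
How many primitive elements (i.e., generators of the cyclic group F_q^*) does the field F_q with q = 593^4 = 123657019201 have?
There are φ(123657019200) = 26873856000 primitive elements

F_q^* is cyclic of order q - 1 = 123657019200. A cyclic group of order m has exactly φ(m) generators. Here m = 123657019200 = 2^6 · 3^3 · 5^2 · 11 · 13 · 37 · 541, so the number of primitive elements is φ(123657019200) = 26873856000.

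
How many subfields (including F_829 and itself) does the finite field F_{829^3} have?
F_{829^3} has 2 subfields

The subfields of F_{p^n} are exactly the fields F_{p^d} for d | n (each is the fixed field of the unique index-d subgroup of Gal(F_{p^n}/F_p) ≅ Z/nZ). The divisors of n = 3 are {1, 3}, giving 2 subfields: F_{829^1}, F_{829^3}.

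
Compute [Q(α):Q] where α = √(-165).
[Q(α):Q] = 2

[Q(α):Q] equals the degree of the minimal polynomial of α. Here α^2 = -165 and x^2 + 165 is irreducible (d = -165 is squarefree, ≠ 1, hence not a square), so deg(m_α) = 2. Thus [Q(α):Q] = 2.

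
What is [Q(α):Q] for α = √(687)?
[Q(α):Q] = 2

[Q(α):Q] equals the degree of the minimal polynomial of α. Here α^2 = 687 and x^2 - 687 is irreducible (d = 687 is squarefree, ≠ 1, hence not a square), so deg(m_α) = 2. Thus [Q(α):Q] = 2.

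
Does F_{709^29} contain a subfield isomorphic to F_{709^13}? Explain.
No: F_{709^13} is not a subfield of F_{709^29}

F_{p^m} embeds in F_{p^n} iff m | n. Here 13 ∤ 29 (since 29 = 2·13 + 3 with remainder 3 ≠ 0), so F_{709^13} is not a subfield of F_{709^29}. Equivalently: if it were, the tower law would give 13 = [F_{709^13}:F_709] dividing [F_{709^29}:F_709] = 29, contradiction.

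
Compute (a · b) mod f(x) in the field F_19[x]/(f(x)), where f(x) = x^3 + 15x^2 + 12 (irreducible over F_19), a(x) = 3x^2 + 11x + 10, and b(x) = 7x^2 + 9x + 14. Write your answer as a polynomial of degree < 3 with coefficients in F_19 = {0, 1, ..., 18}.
a · b ≡ 13x^2 + 11x + 12 (mod f(x))

Multiply in F_19[x]: a(x)·b(x) = (3x^2 + 11x + 10)·(7x^2 + 9x + 14) = 2x^4 + 9x^3 + 2x^2 + 16x + 7. This has degree ≥ 3, so divide by f(x) over F_19: 2x^4 + 9x^3 + 2x^2 + 16x + 7 = (2x + 17)·(x^3 + 15x^2 + 12) + (13x^2 + 11x + 12). Hence a·b ≡ 13x^2 + 11x + 12 (mod f). (F_19[x]/(f) is a field with 19^3 = 6859 elements since f is irreducible of degree 3.)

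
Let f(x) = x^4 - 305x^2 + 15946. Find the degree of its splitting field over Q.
[K : Q] = 4

Solving the quadratic in x^2: x^2 = (305 ± √(305^2 - 4·15946))/2 = (305 ± √29241)/2 = (305 ± 171)/2, giving x^2 = 67 or x^2 = 238. So f(x) = (x^2 - 67)(x^2 - 238) and the roots of f are ±√67, ±√238. Hence the splitting field is K = Q(√67, √238). Since 67 and 238 are distinct squarefree integers > 1, their product 15946 is not a perfect square, so √238 ∉ Q(√67). By the tower law [K:Q] = [Q(√67,√238):Q(√67)] · [Q(√67):Q] = 2 · 2 = 4.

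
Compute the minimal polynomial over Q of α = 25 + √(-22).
m_α(x) = x^2 - 50x + 647

From α - 25 = √(-22), squaring gives (α - 25)^2 = -22, i.e. α^2 - 50α + 625 = -22, so α^2 - 50α + 647 = 0. The discriminant of x^2 - 50x + 647 is (-50)^2 - 4·(647) = 2500 - 2588 = -88, and 4·(-22) is not a perfect square in Q since -22 is squarefree and ≠ 1. Hence x^2 - 50x + 647 is irreducible over Q and is the minimal polynomial of α.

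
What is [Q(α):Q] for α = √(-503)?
[Q(α):Q] = 2

[Q(α):Q] equals the degree of the minimal polynomial of α. Here α^2 = -503 and x^2 + 503 is irreducible (d = -503 is squarefree, ≠ 1, hence not a square), so deg(m_α) = 2. Thus [Q(α):Q] = 2.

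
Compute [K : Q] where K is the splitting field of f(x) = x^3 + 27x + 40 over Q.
[K : Q] = 6

By the rational root test, any rational root of the monic integer polynomial f(x) = x^3 + 27x + 40 must be an integer dividing the constant term 40, i.e. one of ±{1, 2, 4, 5, 8, 10, 20, 40}. Evaluating: f(1) = 68, f(-1) = 12, f(2) = 102, f(-2) = -22, f(4) = 212, f(-4) = -132, f(5) = 300, f(-5) = -220, f(8) = 768, f(-8) = -688, f(10) = 1310, f(-10) = -1230, f(20) = 8580, f(-20) = -8500, f(40) = 65120, f(-40) = -65040; none is 0, so f has no rational root and is therefore irreducible over Q (a cubic with no linear factor over a field is irreducible). For an irreducible cubic, the Galois group is A_3 or S_3 according as the discriminant disc(f) = -4a^3 - 27b^2 = -4·(27)^3 - 27·(40)^2 = -121932 is or is not a square in Q. Here disc(f) = -121932 is not a perfect square in Q, so the Galois group of f over Q is not contained in A_3 and must be all of S_3. The splitting field has degree |S_3| = 6 over Q, so [K : Q] = 6.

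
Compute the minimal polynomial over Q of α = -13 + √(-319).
m_α(x) = x^2 + 26x + 488

From α + 13 = √(-319), squaring gives (α + 13)^2 = -319, i.e. α^2 + 26α + 169 = -319, so α^2 + 26α + 488 = 0. The discriminant of x^2 + 26x + 488 is (26)^2 - 4·(488) = 676 - 1952 = -1276, and 4·(-319) is not a perfect square in Q since -319 is squarefree and ≠ 1. Hence x^2 + 26x + 488 is irreducible over Q and is the minimal polynomial of α.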